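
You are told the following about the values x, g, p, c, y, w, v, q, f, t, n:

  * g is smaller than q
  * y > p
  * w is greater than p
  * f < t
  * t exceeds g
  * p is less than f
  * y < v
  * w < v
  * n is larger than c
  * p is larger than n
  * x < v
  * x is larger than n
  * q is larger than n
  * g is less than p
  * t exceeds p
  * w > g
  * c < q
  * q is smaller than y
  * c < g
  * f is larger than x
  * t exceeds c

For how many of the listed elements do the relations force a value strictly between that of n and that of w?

1

The relations place n below w. An element lies strictly between them when it is forced above n and also forced below w.
Above n: {x, p, f, q, y, t, v}. Below w: {c, g, p}.
Intersection: {p} — 1.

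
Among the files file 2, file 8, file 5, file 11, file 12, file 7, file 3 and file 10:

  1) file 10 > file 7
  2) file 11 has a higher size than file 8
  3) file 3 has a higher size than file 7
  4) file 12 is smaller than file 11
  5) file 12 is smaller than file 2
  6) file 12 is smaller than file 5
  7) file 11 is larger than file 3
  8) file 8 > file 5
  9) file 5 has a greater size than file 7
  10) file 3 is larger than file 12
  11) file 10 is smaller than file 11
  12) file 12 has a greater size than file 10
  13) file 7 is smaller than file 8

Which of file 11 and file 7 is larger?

file 11

file 7 < file 10 and file 10 < file 12 give file 7 < file 12.
Then file 12 < file 5 extends the chain to file 5.
Then file 5 < file 8 extends the chain to file 8.
With file 8 < file 11: file 7 < file 10 < file 12 < file 5 < file 8 < file 11.
So file 7 < file 11; file 11 is the larger of the two.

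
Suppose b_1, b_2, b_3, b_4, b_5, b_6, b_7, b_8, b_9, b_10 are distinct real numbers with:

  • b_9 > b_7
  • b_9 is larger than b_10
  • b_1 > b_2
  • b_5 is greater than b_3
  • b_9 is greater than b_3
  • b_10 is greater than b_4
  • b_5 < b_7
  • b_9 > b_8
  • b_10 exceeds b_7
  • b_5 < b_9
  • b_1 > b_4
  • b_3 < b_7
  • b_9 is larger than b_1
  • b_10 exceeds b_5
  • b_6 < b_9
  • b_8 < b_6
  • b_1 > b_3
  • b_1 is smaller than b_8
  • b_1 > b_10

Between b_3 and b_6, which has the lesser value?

b_3 < b_5 and b_5 < b_7 give b_3 < b_7.
With b_7 < b_10: b_3 < b_5 < b_7 < b_10.
Then b_10 < b_1 extends the chain to b_1.
Then b_1 < b_8 extends the chain to b_8.
Then b_8 < b_6 extends the chain to b_6.
So b_3 < b_6; b_3 is the smaller of the two.

b_3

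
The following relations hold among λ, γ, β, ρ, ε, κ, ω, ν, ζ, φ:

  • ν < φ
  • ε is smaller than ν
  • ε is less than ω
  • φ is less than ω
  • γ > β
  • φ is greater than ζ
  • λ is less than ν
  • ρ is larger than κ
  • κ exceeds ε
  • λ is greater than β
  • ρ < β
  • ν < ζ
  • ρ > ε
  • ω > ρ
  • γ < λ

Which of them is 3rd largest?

Piecing the relations together gives one ordering: ε < κ < ρ < β < γ < λ < ν < ζ < φ < ω.
The 3rd largest is ζ.

ζ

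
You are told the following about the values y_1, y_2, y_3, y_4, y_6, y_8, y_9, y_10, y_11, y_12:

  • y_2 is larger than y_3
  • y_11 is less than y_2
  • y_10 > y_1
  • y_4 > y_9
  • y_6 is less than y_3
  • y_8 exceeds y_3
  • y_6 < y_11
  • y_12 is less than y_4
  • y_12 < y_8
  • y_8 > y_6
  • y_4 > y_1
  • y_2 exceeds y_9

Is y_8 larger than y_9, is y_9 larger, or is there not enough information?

undetermined

Following every chain through y_9: above y_9 we get y_4, y_2.
y_8 is not reached, and no chain runs the other way from y_8 to y_9.
So the given relations leave the order of y_9 and y_8 undetermined.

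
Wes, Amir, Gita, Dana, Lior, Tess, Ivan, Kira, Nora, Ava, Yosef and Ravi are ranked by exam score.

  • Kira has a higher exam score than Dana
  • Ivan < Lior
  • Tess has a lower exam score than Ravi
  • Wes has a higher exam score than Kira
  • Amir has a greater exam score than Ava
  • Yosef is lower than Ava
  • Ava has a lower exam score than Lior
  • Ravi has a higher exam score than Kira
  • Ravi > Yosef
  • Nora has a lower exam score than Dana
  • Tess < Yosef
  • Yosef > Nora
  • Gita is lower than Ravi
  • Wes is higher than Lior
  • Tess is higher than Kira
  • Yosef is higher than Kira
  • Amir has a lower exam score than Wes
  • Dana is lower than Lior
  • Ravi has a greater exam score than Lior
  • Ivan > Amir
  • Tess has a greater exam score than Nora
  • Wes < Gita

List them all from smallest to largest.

The consecutive links are each given: Nora < Dana; Dana < Kira; Kira < Tess; Tess < Yosef; Yosef < Ava; Ava < Amir; Amir < Ivan; Ivan < Lior; Lior < Wes; Wes < Gita; Gita < Ravi.

Nora < Dana < Kira < Tess < Yosef < Ava < Amir < Ivan < Lior < Wes < Gita < Ravi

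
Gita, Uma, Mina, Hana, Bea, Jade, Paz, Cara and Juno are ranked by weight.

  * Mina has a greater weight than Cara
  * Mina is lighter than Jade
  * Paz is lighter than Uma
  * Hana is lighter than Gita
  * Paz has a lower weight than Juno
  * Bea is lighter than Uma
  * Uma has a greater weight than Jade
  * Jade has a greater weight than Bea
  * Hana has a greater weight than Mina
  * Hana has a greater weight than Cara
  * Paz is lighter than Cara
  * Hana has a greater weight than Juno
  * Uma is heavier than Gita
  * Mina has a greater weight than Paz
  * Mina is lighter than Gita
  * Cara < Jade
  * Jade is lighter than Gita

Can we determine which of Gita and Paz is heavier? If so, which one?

Gita

Link the given pairs in sequence: Paz < Cara; Cara < Mina; Mina < Jade; Jade < Gita.
Chaining these gives Paz < Cara < Mina < Jade < Gita.
So Gita is heavier.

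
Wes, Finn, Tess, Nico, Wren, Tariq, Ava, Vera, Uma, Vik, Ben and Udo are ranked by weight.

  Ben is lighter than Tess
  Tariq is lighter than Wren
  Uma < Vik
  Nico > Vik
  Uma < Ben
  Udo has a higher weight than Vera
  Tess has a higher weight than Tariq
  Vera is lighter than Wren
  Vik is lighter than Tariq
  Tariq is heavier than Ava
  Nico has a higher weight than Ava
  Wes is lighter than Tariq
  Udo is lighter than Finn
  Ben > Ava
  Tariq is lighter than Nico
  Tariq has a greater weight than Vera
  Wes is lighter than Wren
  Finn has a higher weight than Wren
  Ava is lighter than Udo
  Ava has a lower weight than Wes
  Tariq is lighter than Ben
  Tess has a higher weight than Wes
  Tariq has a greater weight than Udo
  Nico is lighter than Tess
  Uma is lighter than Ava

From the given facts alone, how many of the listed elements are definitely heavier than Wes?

6

From Wes the given relations immediately reach Tariq, Wren, Tess.
From those, Nico, Finn, Ben — 6 in total.
No other element is forced above Wes by the given relations, so the count is 6.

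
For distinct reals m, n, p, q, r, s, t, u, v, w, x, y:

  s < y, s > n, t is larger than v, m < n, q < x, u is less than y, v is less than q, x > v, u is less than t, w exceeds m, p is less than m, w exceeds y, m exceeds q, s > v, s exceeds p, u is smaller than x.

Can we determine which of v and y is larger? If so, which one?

y

Following the relations from v: v < q < m < n < s < y.
So y is larger.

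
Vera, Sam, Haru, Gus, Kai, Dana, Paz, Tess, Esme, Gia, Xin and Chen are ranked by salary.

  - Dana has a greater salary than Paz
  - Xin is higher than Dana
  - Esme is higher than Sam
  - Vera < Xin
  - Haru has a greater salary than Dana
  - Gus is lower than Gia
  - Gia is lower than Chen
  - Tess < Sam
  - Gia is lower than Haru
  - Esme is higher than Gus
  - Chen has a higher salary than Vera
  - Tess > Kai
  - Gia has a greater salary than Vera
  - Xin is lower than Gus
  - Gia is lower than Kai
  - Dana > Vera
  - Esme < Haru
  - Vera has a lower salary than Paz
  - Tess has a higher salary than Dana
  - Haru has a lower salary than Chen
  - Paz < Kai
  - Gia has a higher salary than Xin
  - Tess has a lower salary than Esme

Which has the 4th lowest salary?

Chaining the given pairs: Vera < Paz < Dana < Xin < Gus < Gia < Kai < Tess < Sam < Esme < Haru < Chen.
The 4th smallest is Xin.

Xin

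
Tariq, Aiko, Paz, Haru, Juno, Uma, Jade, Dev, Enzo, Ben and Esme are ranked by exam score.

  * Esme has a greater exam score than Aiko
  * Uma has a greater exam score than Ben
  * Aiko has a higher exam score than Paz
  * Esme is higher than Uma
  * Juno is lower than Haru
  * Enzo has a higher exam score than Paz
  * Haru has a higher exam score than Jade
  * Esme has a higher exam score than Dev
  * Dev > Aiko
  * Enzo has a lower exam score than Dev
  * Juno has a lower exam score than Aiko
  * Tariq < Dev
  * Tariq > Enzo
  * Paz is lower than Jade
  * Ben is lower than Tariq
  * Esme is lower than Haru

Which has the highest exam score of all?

Haru

Chaining downward from Haru: directly below it, Juno, Esme, Jade; then Paz, Aiko, Uma, Dev; then Ben, Enzo, Tariq.
That covers every other element, and nothing is given above Haru, so Haru is the highest exam score.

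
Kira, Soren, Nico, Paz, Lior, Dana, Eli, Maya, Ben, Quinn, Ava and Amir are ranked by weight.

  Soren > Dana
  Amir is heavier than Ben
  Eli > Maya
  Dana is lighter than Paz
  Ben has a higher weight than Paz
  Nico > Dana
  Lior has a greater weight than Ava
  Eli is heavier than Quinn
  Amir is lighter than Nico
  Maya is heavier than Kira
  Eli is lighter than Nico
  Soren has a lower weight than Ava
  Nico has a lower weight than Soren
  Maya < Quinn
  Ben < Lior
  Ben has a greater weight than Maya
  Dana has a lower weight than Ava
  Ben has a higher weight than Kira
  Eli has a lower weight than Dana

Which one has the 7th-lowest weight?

Chaining the given pairs: Kira < Maya < Quinn < Eli < Dana < Paz < Ben < Amir < Nico < Soren < Ava < Lior.
The 7th smallest is Ben.

Ben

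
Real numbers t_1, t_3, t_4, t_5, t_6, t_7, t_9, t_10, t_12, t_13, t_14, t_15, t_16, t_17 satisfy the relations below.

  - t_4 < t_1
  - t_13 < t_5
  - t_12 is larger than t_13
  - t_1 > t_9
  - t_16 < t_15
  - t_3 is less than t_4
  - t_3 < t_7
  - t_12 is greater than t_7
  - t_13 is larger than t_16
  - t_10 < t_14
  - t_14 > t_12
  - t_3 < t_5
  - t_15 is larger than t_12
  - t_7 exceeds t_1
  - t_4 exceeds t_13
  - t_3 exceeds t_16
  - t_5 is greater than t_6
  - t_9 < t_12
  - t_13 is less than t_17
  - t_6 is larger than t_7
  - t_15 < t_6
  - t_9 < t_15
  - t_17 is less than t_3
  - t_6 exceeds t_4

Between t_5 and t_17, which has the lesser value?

t_17

t_17 < t_3 < t_4 < t_1 < t_7 < t_12 < t_15 < t_6 < t_5, by transitivity through t_3, t_4, t_1, t_7, t_12, t_15, t_6.
So t_17 < t_5; t_17 is the smaller of the two.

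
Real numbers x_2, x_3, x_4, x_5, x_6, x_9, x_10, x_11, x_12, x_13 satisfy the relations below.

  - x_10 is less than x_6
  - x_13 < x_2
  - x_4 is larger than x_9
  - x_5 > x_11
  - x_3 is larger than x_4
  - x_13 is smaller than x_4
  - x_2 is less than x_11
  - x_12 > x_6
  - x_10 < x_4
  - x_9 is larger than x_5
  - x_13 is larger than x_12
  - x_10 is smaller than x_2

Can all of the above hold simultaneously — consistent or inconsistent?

consistent

The single ordering x_10 < x_6 < x_12 < x_13 < x_2 < x_11 < x_5 < x_9 < x_4 < x_3 satisfies every listed relation, so no contradiction arises.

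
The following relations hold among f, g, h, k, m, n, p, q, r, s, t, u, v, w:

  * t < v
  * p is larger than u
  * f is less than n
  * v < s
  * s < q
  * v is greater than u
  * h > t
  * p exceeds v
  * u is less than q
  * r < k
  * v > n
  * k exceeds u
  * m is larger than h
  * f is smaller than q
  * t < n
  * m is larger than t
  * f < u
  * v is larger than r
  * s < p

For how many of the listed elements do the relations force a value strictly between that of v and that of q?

The relations place v below q. An element lies strictly between them when it is forced above v and also forced below q.
Above v: {s, p}. Below q: {t, f, n, r, u, s}.
Intersection: {s} — 1.

1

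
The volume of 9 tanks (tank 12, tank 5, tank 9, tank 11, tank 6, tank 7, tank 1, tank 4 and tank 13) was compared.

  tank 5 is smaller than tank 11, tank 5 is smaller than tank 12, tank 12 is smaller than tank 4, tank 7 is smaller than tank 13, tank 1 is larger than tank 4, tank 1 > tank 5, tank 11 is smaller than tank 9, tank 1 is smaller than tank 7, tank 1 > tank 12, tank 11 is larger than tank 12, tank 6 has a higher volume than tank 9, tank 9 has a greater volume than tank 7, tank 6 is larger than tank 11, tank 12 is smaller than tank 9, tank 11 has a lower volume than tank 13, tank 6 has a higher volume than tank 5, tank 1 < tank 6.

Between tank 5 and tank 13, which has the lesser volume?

tank 5

The relevant relations are tank 5 < tank 12; tank 12 < tank 4; tank 4 < tank 1; tank 1 < tank 7; tank 7 < tank 13.
Chaining these gives tank 5 < tank 12 < tank 4 < tank 1 < tank 7 < tank 13.
So tank 5 < tank 13; tank 5 is the smaller of the two.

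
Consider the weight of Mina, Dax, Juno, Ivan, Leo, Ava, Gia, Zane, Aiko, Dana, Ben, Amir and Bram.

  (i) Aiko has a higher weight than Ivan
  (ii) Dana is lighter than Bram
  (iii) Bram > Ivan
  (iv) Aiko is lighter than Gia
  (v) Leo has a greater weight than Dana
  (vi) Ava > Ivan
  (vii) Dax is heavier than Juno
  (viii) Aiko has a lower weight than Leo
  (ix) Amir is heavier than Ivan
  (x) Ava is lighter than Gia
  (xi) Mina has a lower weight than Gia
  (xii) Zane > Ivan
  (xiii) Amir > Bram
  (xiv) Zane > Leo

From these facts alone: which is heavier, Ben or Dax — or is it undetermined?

undetermined

Following every chain through Dax: below Dax we get Juno.
Ben is not reached, and no chain runs the other way from Ben to Dax.
So the given relations leave the order of Dax and Ben undetermined.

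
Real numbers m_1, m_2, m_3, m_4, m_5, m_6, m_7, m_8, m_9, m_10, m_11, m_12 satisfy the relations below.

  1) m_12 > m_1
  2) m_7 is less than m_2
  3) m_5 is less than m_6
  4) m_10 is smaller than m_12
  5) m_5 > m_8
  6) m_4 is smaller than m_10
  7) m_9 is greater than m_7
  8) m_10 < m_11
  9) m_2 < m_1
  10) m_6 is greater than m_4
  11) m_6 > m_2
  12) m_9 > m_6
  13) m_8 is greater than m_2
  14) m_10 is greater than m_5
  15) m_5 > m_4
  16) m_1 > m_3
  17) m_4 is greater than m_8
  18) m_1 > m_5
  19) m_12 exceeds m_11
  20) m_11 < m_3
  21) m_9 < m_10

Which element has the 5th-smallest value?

Piecing the relations together gives one ordering: m_7 < m_2 < m_8 < m_4 < m_5 < m_6 < m_9 < m_10 < m_11 < m_3 < m_1 < m_12.
The 5th smallest is m_5.

m_5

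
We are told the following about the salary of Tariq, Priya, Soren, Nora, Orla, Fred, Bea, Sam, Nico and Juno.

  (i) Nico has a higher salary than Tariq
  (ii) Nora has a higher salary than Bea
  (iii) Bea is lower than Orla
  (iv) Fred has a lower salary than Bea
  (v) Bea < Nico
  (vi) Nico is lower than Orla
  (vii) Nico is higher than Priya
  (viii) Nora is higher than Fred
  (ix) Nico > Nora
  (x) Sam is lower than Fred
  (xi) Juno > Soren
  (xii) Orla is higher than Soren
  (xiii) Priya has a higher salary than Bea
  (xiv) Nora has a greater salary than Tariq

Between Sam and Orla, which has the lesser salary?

Sam

Sam < Fred < Bea < Priya < Nico < Orla, by transitivity through Fred, Bea, Priya, Nico.
So Sam < Orla; Sam is the lower of the two.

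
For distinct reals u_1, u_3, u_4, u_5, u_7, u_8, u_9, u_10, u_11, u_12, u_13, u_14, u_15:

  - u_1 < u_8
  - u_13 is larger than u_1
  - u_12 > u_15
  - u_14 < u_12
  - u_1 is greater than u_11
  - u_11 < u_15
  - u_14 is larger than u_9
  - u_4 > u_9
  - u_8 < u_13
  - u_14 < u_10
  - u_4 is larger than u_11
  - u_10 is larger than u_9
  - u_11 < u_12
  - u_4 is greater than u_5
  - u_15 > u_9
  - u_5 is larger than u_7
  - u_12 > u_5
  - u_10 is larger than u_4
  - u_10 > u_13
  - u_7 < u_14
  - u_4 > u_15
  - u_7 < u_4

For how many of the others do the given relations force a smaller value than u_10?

10

The elements the relations force below u_10 are u_11, u_1, u_9, u_7, u_15, u_5, u_14, u_8, u_13, u_4 — no chain reaches any other.
That is 10.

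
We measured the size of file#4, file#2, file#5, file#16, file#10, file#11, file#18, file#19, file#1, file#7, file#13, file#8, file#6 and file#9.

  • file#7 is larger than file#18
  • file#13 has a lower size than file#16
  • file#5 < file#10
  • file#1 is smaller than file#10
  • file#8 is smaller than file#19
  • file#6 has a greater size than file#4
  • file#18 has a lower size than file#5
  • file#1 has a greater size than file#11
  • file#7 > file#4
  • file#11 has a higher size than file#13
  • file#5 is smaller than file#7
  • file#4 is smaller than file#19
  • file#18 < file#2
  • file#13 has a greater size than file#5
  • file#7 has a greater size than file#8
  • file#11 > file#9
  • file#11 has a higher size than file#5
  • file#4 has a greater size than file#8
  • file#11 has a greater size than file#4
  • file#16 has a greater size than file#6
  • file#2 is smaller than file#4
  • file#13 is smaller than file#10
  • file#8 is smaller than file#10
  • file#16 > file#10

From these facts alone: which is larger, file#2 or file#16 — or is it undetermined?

file#2 < file#4 and file#4 < file#11 give file#2 < file#11.
Then file#11 < file#1 extends the chain to file#1.
Then file#1 < file#10 extends the chain to file#10.
Then file#10 < file#16 extends the chain to file#16.
So file#16 is larger.

file#16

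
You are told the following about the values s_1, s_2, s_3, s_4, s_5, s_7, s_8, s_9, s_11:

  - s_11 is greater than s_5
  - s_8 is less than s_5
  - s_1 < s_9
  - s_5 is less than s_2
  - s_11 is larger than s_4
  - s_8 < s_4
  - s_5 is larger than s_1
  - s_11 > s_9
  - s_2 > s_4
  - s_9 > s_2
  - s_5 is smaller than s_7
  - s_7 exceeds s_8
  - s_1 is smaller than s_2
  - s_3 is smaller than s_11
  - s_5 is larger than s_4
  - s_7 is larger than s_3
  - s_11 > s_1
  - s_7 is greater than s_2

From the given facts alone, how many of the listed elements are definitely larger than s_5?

4

From s_5 the given relations immediately reach s_2, s_11, s_7.
From those, s_9 — 4 in total.
Nothing else is reachable above s_5; 4 in all.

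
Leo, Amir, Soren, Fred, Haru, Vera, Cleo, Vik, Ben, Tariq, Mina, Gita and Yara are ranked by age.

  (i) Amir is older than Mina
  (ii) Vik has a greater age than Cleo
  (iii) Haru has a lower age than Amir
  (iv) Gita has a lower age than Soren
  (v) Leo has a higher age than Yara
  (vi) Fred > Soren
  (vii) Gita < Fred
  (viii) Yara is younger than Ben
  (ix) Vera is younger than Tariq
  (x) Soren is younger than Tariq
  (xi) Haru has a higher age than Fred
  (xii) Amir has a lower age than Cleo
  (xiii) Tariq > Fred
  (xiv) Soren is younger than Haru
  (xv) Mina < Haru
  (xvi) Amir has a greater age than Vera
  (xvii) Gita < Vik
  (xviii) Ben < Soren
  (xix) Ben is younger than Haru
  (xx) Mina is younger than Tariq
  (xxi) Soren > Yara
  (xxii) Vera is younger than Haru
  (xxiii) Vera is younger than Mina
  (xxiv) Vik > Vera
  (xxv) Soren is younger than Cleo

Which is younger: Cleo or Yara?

Link the given pairs in sequence: Yara < Ben; Ben < Soren; Soren < Fred; Fred < Haru; Haru < Amir; Amir < Cleo.
Chaining these gives Yara < Ben < Soren < Fred < Haru < Amir < Cleo.
So Yara < Cleo; Yara is the younger of the two.

Yara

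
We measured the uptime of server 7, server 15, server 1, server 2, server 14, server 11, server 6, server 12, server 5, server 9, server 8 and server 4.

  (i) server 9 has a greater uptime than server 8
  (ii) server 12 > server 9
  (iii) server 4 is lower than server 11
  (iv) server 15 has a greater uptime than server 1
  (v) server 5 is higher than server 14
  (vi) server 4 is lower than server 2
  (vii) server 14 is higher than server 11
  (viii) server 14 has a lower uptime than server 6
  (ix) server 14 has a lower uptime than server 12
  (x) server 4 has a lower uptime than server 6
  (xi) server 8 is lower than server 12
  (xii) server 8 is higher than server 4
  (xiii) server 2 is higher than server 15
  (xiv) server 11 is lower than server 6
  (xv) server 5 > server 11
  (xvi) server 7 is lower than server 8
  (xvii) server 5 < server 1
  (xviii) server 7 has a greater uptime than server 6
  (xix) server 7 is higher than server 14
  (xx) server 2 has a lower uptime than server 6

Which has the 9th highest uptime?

Chaining the given pairs: server 4 < server 11 < server 14 < server 5 < server 1 < server 15 < server 2 < server 6 < server 7 < server 8 < server 9 < server 12.
Counting 9 from the largest end gives server 5.

server 5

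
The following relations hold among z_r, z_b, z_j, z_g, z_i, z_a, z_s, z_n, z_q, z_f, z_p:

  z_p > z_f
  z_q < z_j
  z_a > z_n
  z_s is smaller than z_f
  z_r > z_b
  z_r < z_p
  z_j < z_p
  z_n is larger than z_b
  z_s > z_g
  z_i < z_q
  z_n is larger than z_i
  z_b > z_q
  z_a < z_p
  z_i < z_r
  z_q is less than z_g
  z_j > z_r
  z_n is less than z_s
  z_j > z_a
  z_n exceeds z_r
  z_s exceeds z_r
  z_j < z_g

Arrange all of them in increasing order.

Each adjacent pair is fixed by a given relation: z_i < z_q; z_q < z_b; z_b < z_r; z_r < z_n; z_n < z_a; z_a < z_j; z_j < z_g; z_g < z_s; z_s < z_f; z_f < z_p. Chaining them end to end gives the full order.

z_i < z_q < z_b < z_r < z_n < z_a < z_j < z_g < z_s < z_f < z_p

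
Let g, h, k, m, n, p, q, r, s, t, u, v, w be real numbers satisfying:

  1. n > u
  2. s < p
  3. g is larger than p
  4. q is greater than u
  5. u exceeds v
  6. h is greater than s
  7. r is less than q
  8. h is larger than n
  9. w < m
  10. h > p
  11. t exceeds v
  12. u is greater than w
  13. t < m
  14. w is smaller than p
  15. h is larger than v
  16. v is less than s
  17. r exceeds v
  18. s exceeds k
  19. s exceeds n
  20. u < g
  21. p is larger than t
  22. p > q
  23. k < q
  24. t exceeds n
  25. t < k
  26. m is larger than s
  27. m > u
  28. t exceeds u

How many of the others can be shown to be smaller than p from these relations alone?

From p the given relations immediately reach w, t, s, q.
From those, v, u, n, k, r — 9 in total.
Nothing else is reachable below p; 9 in all.

9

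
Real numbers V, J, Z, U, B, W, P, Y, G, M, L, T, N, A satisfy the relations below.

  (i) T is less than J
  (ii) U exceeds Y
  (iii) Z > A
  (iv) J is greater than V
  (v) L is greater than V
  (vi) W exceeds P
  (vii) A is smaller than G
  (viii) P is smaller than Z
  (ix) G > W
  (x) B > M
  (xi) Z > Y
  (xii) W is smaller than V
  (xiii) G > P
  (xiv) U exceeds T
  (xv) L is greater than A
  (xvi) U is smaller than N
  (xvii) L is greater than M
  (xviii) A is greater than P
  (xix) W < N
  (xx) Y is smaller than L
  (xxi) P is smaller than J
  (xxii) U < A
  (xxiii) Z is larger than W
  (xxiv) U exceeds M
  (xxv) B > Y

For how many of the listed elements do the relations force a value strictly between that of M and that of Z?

The relations place M below Z. An element lies strictly between them when it is forced above M and also forced below Z.
Above M: {B, U, A, L, G, N}. Below Z: {P, Y, W, T, U, A}.
Intersection: {U, A} — 2.

2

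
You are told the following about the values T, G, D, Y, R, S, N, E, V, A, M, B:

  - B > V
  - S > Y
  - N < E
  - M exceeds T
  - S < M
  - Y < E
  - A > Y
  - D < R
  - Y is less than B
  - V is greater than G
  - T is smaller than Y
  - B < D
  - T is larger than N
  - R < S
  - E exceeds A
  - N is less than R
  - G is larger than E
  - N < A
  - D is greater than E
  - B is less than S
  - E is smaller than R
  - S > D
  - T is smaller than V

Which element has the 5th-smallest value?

E

Piecing the relations together gives one ordering: N < T < Y < A < E < G < V < B < D < R < S < M.
Counting 5 from the smallest end gives E.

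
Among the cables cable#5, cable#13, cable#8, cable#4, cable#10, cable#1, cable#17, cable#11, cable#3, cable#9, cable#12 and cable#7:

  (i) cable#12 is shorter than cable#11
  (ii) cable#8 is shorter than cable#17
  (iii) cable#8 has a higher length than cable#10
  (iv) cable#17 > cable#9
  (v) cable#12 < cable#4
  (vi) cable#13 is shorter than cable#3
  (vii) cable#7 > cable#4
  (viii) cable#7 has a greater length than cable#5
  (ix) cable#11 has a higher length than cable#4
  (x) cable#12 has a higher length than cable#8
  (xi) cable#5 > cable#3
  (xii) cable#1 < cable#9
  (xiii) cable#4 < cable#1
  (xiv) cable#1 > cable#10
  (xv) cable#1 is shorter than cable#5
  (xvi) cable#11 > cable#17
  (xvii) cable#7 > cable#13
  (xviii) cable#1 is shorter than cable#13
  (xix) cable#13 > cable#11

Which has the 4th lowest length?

cable#4

Piecing the relations together gives one ordering: cable#10 < cable#8 < cable#12 < cable#4 < cable#1 < cable#9 < cable#17 < cable#11 < cable#13 < cable#3 < cable#5 < cable#7.
Counting 4 from the smallest end gives cable#4.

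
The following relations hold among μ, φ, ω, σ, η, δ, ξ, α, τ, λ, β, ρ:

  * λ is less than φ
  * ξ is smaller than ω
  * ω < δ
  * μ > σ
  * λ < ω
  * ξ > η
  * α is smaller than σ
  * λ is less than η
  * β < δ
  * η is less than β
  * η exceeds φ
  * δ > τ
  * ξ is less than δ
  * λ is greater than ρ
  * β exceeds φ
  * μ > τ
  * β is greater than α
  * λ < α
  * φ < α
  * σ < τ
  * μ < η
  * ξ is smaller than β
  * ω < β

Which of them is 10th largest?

φ

The consecutive relations fix a unique order: ρ < λ < φ < α < σ < τ < μ < η < ξ < ω < β < δ.
Counting 10 from the largest end gives φ.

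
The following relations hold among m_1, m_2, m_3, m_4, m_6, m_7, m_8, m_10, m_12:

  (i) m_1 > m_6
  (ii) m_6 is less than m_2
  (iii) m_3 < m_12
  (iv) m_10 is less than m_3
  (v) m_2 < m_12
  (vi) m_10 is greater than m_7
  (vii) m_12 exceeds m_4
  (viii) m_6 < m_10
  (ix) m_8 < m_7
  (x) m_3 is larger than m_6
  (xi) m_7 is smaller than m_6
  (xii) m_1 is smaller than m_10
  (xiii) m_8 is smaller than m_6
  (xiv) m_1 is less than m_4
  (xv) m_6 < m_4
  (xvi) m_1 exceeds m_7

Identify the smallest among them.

m_8

m_7 is not least since m_8 < m_7; m_6 is not least since m_7 < m_6; m_1 is not least since m_6 < m_1; m_2 is not least since m_6 < m_2; m_10 is not least since m_7 < m_10; m_4 is not least since m_6 < m_4; m_3 is not least since m_6 < m_3; m_12 is not least since m_4 < m_12.
Only m_8 has nothing below it, so m_8 is the smallest.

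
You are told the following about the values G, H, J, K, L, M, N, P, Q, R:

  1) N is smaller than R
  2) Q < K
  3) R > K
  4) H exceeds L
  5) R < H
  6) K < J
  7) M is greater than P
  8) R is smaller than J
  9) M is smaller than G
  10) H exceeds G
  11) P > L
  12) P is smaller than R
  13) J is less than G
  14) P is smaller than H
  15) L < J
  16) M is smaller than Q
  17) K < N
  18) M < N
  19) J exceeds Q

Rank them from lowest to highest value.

L < P < M < Q < K < N < R < J < G < H

The consecutive links are each given: L < P; P < M; M < Q; Q < K; K < N; N < R; R < J; J < G; G < H.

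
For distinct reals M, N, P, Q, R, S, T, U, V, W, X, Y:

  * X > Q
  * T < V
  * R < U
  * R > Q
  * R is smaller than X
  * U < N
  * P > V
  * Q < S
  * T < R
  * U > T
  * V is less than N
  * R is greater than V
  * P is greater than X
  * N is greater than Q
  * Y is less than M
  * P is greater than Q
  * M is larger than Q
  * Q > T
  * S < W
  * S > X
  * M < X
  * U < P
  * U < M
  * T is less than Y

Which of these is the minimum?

V is not least since T < V; Q is not least since T < Q; R is not least since V < R; Y is not least since T < Y; U is not least since T < U; M is not least since Y < M; X is not least since R < X; S is not least since Q < S; N is not least since V < N; P is not least since U < P; W is not least since S < W.
Only T has nothing below it, so T is the minimum.

T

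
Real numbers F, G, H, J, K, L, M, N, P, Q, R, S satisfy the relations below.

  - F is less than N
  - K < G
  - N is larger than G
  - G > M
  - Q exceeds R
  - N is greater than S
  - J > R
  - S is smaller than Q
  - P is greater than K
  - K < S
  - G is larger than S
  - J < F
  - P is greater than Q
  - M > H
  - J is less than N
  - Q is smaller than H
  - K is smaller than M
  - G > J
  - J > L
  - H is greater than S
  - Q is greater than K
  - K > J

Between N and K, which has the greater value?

N

K < S and S < Q give K < Q.
Then Q < H extends the chain to H.
With H < M: K < S < Q < H < M.
Then M < G extends the chain to G.
Then G < N extends the chain to N.
So K < N; N is the larger of the two.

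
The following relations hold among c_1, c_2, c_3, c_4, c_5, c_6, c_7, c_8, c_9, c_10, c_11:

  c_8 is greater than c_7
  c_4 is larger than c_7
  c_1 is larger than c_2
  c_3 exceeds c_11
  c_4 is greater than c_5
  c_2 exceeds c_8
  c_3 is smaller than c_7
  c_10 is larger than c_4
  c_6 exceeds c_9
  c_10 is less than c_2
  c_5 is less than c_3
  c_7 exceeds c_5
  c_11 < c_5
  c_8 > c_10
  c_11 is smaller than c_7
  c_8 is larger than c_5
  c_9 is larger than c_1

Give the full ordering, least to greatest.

c_11 < c_5 < c_3 < c_7 < c_4 < c_10 < c_8 < c_2 < c_1 < c_9 < c_6

Nothing is placed below c_11, so it is least; from there c_11 < c_5; c_5 < c_3; c_3 < c_7; c_7 < c_4; c_4 < c_10; c_10 < c_8; c_8 < c_2; c_2 < c_1; c_1 < c_9; c_9 < c_6, each given directly.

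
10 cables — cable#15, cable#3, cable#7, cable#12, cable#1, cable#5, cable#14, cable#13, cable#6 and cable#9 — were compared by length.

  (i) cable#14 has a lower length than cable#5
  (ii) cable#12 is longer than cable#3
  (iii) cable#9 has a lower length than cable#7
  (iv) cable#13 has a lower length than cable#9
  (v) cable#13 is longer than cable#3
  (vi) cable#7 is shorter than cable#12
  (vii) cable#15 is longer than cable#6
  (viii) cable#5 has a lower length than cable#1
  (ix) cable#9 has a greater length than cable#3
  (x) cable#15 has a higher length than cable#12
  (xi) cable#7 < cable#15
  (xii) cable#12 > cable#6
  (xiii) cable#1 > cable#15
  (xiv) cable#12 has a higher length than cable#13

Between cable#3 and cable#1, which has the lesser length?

Following the relations from cable#3: cable#3 < cable#13 < cable#9 < cable#7 < cable#12 < cable#15 < cable#1.
So cable#3 < cable#1; cable#3 is the shorter of the two.

cable#3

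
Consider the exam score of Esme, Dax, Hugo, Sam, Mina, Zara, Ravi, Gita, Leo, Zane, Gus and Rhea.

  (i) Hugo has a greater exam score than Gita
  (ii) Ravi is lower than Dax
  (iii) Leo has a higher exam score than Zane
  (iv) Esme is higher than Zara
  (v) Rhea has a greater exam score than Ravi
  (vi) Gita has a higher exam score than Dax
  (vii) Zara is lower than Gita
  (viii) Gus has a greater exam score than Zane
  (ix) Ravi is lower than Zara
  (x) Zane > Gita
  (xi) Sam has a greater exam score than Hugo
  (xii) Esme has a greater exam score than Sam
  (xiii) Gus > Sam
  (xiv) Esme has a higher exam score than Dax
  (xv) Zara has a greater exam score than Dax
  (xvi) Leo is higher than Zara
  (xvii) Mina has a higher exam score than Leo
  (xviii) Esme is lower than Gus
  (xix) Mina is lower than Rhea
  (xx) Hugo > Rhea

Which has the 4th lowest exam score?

Gita

Chaining the given pairs: Ravi < Dax < Zara < Gita < Zane < Leo < Mina < Rhea < Hugo < Sam < Esme < Gus.
Counting 4 from the smallest end gives Gita.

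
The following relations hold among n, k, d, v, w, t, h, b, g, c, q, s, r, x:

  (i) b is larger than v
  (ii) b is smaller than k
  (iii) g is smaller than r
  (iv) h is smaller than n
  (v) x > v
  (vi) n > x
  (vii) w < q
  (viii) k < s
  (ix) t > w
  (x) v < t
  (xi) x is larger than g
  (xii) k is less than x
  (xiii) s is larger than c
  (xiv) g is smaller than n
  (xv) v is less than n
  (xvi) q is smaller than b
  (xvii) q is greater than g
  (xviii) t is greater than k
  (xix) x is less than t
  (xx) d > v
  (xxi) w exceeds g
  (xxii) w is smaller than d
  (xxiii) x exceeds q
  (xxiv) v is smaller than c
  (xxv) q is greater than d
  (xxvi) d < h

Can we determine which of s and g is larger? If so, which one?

The relevant relations are g < w; w < d; d < q; q < b; b < k; k < s.
Chaining these gives g < w < d < q < b < k < s.
So s is larger.

s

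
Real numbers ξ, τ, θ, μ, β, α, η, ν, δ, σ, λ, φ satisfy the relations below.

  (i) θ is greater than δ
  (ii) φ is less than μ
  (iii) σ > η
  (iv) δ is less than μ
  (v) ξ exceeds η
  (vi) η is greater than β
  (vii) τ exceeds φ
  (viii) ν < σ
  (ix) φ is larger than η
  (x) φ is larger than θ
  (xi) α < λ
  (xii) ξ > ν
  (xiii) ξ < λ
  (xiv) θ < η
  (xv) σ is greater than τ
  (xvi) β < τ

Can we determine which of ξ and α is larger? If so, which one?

Following every chain through α: above α we get λ.
ξ is not reached, and no chain runs the other way from ξ to α.
So the given relations leave the order of α and ξ undetermined.

undetermined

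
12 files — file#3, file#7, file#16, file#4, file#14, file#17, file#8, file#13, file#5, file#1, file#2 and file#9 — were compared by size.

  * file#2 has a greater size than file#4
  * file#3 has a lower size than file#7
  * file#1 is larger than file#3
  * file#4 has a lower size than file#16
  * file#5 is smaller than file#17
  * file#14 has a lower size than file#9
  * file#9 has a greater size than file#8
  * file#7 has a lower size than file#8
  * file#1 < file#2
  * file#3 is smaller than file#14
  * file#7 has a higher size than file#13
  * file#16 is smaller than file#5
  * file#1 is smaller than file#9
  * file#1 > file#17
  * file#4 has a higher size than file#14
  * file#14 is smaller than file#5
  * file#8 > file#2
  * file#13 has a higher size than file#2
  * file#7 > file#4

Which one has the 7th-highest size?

file#17

Chaining the given pairs: file#3 < file#14 < file#4 < file#16 < file#5 < file#17 < file#1 < file#2 < file#13 < file#7 < file#8 < file#9.
The 7th largest is file#17.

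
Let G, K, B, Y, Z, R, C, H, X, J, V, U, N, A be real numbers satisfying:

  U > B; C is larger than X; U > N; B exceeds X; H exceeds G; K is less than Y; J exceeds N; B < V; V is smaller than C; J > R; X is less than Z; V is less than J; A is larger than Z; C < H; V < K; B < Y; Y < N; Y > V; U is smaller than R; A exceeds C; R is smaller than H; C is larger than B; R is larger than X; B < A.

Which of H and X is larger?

H

X < B and B < V give X < V.
With V < K: X < B < V < K.
Then K < Y extends the chain to Y.
With Y < N: X < B < V < K < Y < N.
With N < U: X < B < V < K < Y < N < U.
Then U < R extends the chain to R.
With R < H: X < B < V < K < Y < N < U < R < H.
So X < H; H is the larger of the two.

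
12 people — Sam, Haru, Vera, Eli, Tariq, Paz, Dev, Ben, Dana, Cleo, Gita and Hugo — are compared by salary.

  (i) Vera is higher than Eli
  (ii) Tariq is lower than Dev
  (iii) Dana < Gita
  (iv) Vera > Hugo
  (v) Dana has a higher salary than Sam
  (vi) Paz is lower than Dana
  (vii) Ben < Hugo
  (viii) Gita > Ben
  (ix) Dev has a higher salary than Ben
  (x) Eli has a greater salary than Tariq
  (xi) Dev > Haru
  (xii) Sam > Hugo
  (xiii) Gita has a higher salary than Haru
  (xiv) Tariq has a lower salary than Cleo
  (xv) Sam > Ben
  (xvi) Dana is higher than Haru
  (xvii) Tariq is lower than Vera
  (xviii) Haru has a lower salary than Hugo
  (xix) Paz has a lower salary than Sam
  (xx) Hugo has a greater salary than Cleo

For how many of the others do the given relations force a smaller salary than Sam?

6

The elements the relations force below Sam are Paz, Ben, Tariq, Haru, Cleo, Hugo — no chain reaches any other.
That is 6.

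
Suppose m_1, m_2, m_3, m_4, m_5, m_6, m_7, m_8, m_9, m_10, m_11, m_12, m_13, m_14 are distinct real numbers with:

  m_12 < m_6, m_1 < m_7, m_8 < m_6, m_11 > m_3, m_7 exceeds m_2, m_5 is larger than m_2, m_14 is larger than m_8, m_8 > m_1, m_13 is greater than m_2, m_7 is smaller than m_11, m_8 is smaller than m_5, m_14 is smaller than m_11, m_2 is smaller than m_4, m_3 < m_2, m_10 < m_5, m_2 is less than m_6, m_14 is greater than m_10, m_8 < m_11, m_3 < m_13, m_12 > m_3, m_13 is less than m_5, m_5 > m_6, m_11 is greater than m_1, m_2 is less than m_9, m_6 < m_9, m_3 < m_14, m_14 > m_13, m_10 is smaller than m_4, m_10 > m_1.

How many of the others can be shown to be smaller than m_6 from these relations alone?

Directly below m_6: m_8, m_2, m_12.
One step further: m_1, m_3 (5 so far).
Nothing else is reachable below m_6; 5 in all.

5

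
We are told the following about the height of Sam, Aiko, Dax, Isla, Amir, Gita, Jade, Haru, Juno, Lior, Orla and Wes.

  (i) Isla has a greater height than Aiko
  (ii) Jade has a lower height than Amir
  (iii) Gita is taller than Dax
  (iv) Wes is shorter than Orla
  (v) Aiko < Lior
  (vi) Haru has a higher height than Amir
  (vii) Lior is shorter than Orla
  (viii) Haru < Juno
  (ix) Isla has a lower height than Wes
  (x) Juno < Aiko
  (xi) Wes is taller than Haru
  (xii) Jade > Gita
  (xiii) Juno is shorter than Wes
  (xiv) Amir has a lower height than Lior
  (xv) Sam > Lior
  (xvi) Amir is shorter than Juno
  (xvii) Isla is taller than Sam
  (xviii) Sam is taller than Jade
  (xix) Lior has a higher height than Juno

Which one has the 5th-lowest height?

Haru

Chaining the given pairs: Dax < Gita < Jade < Amir < Haru < Juno < Aiko < Lior < Sam < Isla < Wes < Orla.
Counting 5 from the smallest end gives Haru.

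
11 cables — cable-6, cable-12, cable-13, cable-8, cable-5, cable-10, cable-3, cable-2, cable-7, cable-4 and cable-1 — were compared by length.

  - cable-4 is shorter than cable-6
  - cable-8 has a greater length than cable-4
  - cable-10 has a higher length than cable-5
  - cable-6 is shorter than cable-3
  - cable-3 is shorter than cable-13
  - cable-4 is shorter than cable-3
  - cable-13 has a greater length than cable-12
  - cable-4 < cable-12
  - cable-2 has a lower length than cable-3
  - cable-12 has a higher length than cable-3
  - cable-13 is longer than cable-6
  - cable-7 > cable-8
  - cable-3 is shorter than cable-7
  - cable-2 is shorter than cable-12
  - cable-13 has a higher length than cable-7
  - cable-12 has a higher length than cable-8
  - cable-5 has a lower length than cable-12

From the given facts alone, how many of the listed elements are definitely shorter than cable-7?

5

The elements the relations force below cable-7 are cable-4, cable-6, cable-2, cable-8, cable-3 — no chain reaches any other.
That is 5.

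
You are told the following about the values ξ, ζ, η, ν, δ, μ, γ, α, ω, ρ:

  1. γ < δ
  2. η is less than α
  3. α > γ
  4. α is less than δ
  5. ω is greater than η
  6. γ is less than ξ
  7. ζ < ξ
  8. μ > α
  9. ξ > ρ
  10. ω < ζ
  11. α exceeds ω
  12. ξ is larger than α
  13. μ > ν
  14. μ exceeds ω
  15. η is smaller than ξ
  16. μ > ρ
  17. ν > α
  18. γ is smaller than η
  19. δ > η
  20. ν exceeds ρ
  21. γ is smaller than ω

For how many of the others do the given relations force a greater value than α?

4

The elements the relations force above α are δ, ν, ξ, μ — no chain reaches any other.
That is 4.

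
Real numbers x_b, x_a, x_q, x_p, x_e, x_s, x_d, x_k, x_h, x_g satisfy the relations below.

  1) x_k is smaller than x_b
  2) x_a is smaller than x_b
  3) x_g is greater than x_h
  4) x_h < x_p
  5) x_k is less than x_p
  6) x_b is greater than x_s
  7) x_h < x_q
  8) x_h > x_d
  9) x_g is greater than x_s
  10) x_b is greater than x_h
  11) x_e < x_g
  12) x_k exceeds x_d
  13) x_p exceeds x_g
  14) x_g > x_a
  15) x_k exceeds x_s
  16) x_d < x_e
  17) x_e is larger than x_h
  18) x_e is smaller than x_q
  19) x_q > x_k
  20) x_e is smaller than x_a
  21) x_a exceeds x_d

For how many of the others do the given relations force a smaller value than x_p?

Directly below x_p: x_h, x_k, x_g.
One step further: x_d, x_s, x_e, x_a (7 so far).
Nothing else is reachable below x_p; 7 in all.

7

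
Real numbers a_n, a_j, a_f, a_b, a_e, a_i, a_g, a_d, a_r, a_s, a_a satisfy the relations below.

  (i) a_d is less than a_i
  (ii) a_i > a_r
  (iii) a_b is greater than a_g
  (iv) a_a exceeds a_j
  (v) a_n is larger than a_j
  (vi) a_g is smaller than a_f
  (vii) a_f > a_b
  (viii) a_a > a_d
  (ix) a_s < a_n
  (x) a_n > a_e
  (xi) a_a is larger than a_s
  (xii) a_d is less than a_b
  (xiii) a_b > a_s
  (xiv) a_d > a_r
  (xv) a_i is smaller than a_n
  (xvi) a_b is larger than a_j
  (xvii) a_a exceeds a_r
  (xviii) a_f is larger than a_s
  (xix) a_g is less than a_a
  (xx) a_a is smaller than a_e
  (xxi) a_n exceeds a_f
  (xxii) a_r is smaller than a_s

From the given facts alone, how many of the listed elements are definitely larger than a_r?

8

Directly above a_r: a_d, a_s, a_a, a_i.
One step further: a_e, a_b, a_f, a_n (8 so far).
No other element is forced above a_r by the given relations, so the count is 8.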